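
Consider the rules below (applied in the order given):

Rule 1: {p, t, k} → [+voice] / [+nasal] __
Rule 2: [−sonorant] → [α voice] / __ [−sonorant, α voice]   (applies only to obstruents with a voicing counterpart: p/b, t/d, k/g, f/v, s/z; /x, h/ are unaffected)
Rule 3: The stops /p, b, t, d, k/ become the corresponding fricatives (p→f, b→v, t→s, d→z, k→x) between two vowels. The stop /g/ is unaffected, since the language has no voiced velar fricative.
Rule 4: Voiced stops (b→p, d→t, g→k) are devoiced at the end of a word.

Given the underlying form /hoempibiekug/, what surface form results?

hoembiviexuk

Rule 1 (post-nasal voicing): /p/ is a voiceless stop immediately after the nasal /m/, so it voices to [b]. /hoempibiekug/ → hoembibiekug.
Rule 2 (regressive voicing assimilation): no segment meets the environment; /hoembibiekug/ is unchanged.
Rule 3 (intervocalic spirantization): /b/ is a stop between vowels /i/ and /i/, so it spirantizes to the fricative [v]. /k/ is a stop between vowels /e/ and /u/, so it spirantizes to the fricative [x]. /hoembibiekug/ → hoembiviexug.
Rule 4 (final devoicing): /g/ is a voiced stop in word-final position, so it devoices to [k]. /hoembiviexug/ → hoembiviexuk.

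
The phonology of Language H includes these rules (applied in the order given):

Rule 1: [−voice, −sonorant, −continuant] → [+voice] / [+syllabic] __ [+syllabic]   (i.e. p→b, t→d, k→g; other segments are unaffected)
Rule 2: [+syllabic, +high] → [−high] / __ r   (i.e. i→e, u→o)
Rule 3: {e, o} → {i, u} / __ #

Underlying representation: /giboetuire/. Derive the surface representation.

giboedueri

Rule 1 (intervocalic voicing): /t/ is a voiceless stop between vowels /e/ and /u/, so it voices to [d]. /giboetuire/ → giboeduire.
Rule 2 (pre-rhotic lowering): /i/ is a high vowel immediately before /r/, so it lowers to [e]. /giboeduire/ → giboeduere.
Rule 3 (final vowel raising): /e/ is a mid vowel in word-final position, so it raises to [i]. /giboeduere/ → giboedueri.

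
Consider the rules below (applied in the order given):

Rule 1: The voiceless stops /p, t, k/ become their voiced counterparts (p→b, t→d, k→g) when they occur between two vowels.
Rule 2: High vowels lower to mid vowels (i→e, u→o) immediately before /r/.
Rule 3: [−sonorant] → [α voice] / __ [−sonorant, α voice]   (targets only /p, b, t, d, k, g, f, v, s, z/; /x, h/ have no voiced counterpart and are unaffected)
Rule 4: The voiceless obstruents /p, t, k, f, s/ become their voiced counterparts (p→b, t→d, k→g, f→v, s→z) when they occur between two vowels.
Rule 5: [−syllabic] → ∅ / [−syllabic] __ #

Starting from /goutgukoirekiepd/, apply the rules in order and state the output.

Rule 1 (intervocalic voicing): /k/ is a voiceless stop between vowels /u/ and /o/, so it voices to [g]. /k/ is a voiceless stop between vowels /e/ and /i/, so it voices to [g]. /goutgukoirekiepd/ → goutgugoiregiepd.
Rule 2 (pre-rhotic lowering): /i/ is a high vowel immediately before /r/, so it lowers to [e]. /goutgugoiregiepd/ → goutgugoeregiepd.
Rule 3 (regressive voicing assimilation): /t/ precedes the voiced obstruent /g/, so it voices to [d] by assimilation. /p/ precedes the voiced obstruent /d/, so it voices to [b] by assimilation. /goutgugoeregiepd/ → goudgugoeregiebd.
Rule 4 (intervocalic voicing): no segment meets the environment; /goudgugoeregiebd/ is unchanged.
Rule 5 (final cluster simplification): /d/ is the second consonant of a word-final cluster /bd/, so it deletes. /goudgugoeregiebd/ → goudgugoeregieb.

goudgugoeregieb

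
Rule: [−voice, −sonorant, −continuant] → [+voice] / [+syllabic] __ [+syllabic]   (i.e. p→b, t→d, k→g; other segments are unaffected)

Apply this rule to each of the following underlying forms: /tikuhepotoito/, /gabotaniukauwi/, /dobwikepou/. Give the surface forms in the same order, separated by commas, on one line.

tiguhebodoido, gabodaniugauwi, dobwigebou

/tikuhepotoito/: /k/ is a voiceless stop between vowels /i/ and /u/, so it voices to [g]. /p/ is a voiceless stop between vowels /e/ and /o/, so it voices to [b]. /t/ is a voiceless stop between vowels /o/ and /o/, so it voices to [d]. /t/ is a voiceless stop between vowels /i/ and /o/, so it voices to [d]. → [tiguhebodoido].
/gabotaniukauwi/: /t/ is a voiceless stop between vowels /o/ and /a/, so it voices to [d]. /k/ is a voiceless stop between vowels /u/ and /a/, so it voices to [g]. → [gabodaniugauwi].
/dobwikepou/: /k/ is a voiceless stop between vowels /i/ and /e/, so it voices to [g]. /p/ is a voiceless stop between vowels /e/ and /o/, so it voices to [b]. → [dobwigebou].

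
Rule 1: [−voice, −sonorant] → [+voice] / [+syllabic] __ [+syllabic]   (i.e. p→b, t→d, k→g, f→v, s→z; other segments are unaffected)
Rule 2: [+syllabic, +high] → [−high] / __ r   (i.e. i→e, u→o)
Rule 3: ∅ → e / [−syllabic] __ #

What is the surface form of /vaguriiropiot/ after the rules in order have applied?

vagorierobiote

Rule 1 (intervocalic voicing): /p/ is a voiceless obstruent between vowels /o/ and /i/, so it voices to [b]. /vaguriiropiot/ → vaguriirobiot.
Rule 2 (pre-rhotic lowering): /u/ is a high vowel immediately before /r/, so it lowers to [o]. /i/ is a high vowel immediately before /r/, so it lowers to [e]. /vaguriirobiot/ → vagorierobiot.
Rule 3 (final e-epenthesis): the form ends in the consonant /t/, so [e] is inserted word-finally. /vagorierobiot/ → vagorierobiote.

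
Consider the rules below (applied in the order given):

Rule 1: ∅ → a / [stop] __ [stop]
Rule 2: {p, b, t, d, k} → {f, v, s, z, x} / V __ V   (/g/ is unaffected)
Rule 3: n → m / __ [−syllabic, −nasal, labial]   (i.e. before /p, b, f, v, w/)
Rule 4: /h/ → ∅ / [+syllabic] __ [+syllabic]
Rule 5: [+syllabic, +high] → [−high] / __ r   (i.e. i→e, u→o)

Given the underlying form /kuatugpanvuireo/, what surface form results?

Rule 1 (stop-cluster a-epenthesis): /g/ and /p/ form a stop–stop cluster, so [a] is inserted between them. /kuatugpanvuireo/ → kuatugapanvuireo.
Rule 2 (intervocalic spirantization): /t/ is a stop between vowels /a/ and /u/, so it spirantizes to the fricative [s]. /p/ is a stop between vowels /a/ and /a/, so it spirantizes to the fricative [f]. /kuatugapanvuireo/ → kuasugafanvuireo.
Rule 3 (nasal place assimilation): /n/ precedes the labial consonant /v/, so it assimilates in place to [m]. /kuasugafanvuireo/ → kuasugafamvuireo.
Rule 4 (intervocalic h-deletion): no segment meets the environment; /kuasugafamvuireo/ is unchanged.
Rule 5 (pre-rhotic lowering): /i/ is a high vowel immediately before /r/, so it lowers to [e]. /kuasugafamvuireo/ → kuasugafamvuereo.

kuasugafamvuereo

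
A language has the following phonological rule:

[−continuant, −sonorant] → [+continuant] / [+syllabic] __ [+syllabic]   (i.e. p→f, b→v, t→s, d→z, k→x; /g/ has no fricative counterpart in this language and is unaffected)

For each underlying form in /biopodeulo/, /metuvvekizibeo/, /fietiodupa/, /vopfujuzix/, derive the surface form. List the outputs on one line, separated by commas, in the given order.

biofozeulo, mesuvvexiziveo, fiesiozufa, vopfujuzix

/biopodeulo/: /p/ is a stop between vowels /o/ and /o/, so it spirantizes to the fricative [f]. /d/ is a stop between vowels /o/ and /e/, so it spirantizes to the fricative [z]. → [biofozeulo].
/metuvvekizibeo/: /t/ is a stop between vowels /e/ and /u/, so it spirantizes to the fricative [s]. /k/ is a stop between vowels /e/ and /i/, so it spirantizes to the fricative [x]. /b/ is a stop between vowels /i/ and /e/, so it spirantizes to the fricative [v]. → [mesuvvexiziveo].
/fietiodupa/: /t/ is a stop between vowels /e/ and /i/, so it spirantizes to the fricative [s]. /d/ is a stop between vowels /o/ and /u/, so it spirantizes to the fricative [z]. /p/ is a stop between vowels /u/ and /a/, so it spirantizes to the fricative [f]. → [fiesiozufa].
/vopfujuzix/: the rule's environment is not met; surfaces unchanged as [vopfujuzix].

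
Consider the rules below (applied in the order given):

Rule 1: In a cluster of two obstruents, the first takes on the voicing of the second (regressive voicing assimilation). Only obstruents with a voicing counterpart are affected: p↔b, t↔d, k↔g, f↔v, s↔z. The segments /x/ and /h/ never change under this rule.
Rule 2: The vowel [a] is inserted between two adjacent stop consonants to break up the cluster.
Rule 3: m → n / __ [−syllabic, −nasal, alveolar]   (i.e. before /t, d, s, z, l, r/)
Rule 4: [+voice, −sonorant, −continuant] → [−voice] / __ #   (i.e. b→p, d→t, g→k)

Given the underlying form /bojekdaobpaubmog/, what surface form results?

Rule 1 (regressive voicing assimilation): /k/ precedes the voiced obstruent /d/, so it voices to [g] by assimilation. /b/ precedes the voiceless obstruent /p/, so it devoices to [p] by assimilation. /bojekdaobpaubmog/ → bojegdaoppaubmog.
Rule 2 (stop-cluster a-epenthesis): /g/ and /d/ form a stop–stop cluster, so [a] is inserted between them. /p/ and /p/ form a stop–stop cluster, so [a] is inserted between them. /bojegdaoppaubmog/ → bojegadaopapaubmog.
Rule 3 (nasal place assimilation): no segment meets the environment; /bojegadaopapaubmog/ is unchanged.
Rule 4 (final devoicing): /g/ is a voiced stop in word-final position, so it devoices to [k]. /bojegadaopapaubmog/ → bojegadaopapaubmok.

bojegadaopapaubmok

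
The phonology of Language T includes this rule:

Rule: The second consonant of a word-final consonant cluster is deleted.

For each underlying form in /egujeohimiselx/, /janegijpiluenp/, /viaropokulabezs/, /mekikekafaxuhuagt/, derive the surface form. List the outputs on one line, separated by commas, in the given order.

/egujeohimiselx/: /x/ is the second consonant of a word-final cluster /lx/, so it deletes. → [egujeohimisel].
/janegijpiluenp/: /p/ is the second consonant of a word-final cluster /np/, so it deletes. → [janegijpiluen].
/viaropokulabezs/: /s/ is the second consonant of a word-final cluster /zs/, so it deletes. → [viaropokulabez].
/mekikekafaxuhuagt/: /t/ is the second consonant of a word-final cluster /gt/, so it deletes. → [mekikekafaxuhuag].

egujeohimisel, janegijpiluen, viaropokulabez, mekikekafaxuhuag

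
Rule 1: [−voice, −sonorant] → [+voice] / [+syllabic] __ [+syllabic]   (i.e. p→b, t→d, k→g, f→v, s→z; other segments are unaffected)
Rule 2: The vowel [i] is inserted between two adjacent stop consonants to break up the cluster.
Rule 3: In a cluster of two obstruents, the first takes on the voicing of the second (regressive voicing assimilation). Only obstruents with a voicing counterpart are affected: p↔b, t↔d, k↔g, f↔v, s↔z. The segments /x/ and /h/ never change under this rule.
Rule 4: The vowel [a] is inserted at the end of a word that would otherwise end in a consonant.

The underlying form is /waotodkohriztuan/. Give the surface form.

Rule 1 (intervocalic voicing): /t/ is a voiceless obstruent between vowels /o/ and /o/, so it voices to [d]. /waotodkohriztuan/ → waododkohriztuan.
Rule 2 (stop-cluster i-epenthesis): /d/ and /k/ form a stop–stop cluster, so [i] is inserted between them. /waododkohriztuan/ → waododikohriztuan.
Rule 3 (regressive voicing assimilation): /z/ precedes the voiceless obstruent /t/, so it devoices to [s] by assimilation. /waododikohriztuan/ → waododikohristuan.
Rule 4 (final a-epenthesis): the form ends in the consonant /n/, so [a] is inserted word-finally. /waododikohristuan/ → waododikohristuana.

waododikohristuana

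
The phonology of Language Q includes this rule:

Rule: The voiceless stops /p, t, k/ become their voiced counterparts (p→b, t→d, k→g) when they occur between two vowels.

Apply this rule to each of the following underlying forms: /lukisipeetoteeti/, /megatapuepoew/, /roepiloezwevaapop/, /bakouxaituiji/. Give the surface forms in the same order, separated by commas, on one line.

lugisibeedodeedi, megadabueboew, roebiloezwevaabop, bagouxaiduiji

/lukisipeetoteeti/: /k/ is a voiceless stop between vowels /u/ and /i/, so it voices to [g]. /p/ is a voiceless stop between vowels /i/ and /e/, so it voices to [b]. /t/ is a voiceless stop between vowels /e/ and /o/, so it voices to [d]. /t/ is a voiceless stop between vowels /o/ and /e/, so it voices to [d]. /t/ is a voiceless stop between vowels /e/ and /i/, so it voices to [d]. → [lugisibeedodeedi].
/megatapuepoew/: /t/ is a voiceless stop between vowels /a/ and /a/, so it voices to [d]. /p/ is a voiceless stop between vowels /a/ and /u/, so it voices to [b]. /p/ is a voiceless stop between vowels /e/ and /o/, so it voices to [b]. → [megadabueboew].
/roepiloezwevaapop/: /p/ is a voiceless stop between vowels /e/ and /i/, so it voices to [b]. /p/ is a voiceless stop between vowels /a/ and /o/, so it voices to [b]. → [roebiloezwevaabop].
/bakouxaituiji/: /k/ is a voiceless stop between vowels /a/ and /o/, so it voices to [g]. /t/ is a voiceless stop between vowels /i/ and /u/, so it voices to [d]. → [bagouxaiduiji].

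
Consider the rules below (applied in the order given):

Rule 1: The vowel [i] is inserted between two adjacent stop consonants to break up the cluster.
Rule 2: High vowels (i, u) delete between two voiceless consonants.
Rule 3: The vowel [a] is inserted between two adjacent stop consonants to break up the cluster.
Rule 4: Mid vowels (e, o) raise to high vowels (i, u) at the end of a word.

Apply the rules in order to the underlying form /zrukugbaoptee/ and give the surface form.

zrukugibaopatei

Rule 1 (stop-cluster i-epenthesis): /g/ and /b/ form a stop–stop cluster, so [i] is inserted between them. /p/ and /t/ form a stop–stop cluster, so [i] is inserted between them. /zrukugbaoptee/ → zrukugibaopitee.
Rule 2 (high vowel syncope): /i/ is a high vowel flanked by voiceless consonants /p/ and /t/, so it deletes. /zrukugibaopitee/ → zrukugibaoptee.
Rule 3 (stop-cluster a-epenthesis): /p/ and /t/ form a stop–stop cluster, so [a] is inserted between them. /zrukugibaoptee/ → zrukugibaopatee.
Rule 4 (final vowel raising): /e/ is a mid vowel in word-final position, so it raises to [i]. /zrukugibaopatee/ → zrukugibaopatei.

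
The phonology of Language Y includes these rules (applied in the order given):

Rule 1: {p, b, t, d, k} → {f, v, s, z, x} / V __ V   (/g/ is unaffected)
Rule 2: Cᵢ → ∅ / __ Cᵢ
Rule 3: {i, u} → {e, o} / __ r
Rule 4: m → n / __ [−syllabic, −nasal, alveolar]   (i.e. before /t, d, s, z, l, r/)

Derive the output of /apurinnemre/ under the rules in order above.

aforinenre

Rule 1 (intervocalic spirantization): /p/ is a stop between vowels /a/ and /u/, so it spirantizes to the fricative [f]. /apurinnemre/ → afurinnemre.
Rule 2 (degemination): /nn/ is a geminate; the first /n/ deletes. /afurinnemre/ → afurinemre.
Rule 3 (pre-rhotic lowering): /u/ is a high vowel immediately before /r/, so it lowers to [o]. /afurinemre/ → aforinemre.
Rule 4 (nasal place assimilation): /m/ precedes the alveolar consonant /r/, so it assimilates in place to [n]. /aforinemre/ → aforinenre.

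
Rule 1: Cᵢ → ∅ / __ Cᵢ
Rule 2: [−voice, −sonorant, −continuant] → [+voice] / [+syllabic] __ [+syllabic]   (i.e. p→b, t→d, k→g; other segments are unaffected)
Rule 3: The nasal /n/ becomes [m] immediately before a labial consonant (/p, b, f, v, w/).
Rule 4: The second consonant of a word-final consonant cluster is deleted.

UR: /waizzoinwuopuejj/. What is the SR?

waizoimwuobuej

Rule 1 (degemination): /zz/ is a geminate; the first /z/ deletes. /jj/ is a geminate; the first /j/ deletes. /waizzoinwuopuejj/ → waizoinwuopuej.
Rule 2 (intervocalic voicing): /p/ is a voiceless stop between vowels /o/ and /u/, so it voices to [b]. /waizoinwuopuej/ → waizoinwuobuej.
Rule 3 (nasal place assimilation): /n/ precedes the labial consonant /w/, so it assimilates in place to [m]. /waizoinwuobuej/ → waizoimwuobuej.
Rule 4 (final cluster simplification): no segment meets the environment; /waizoimwuobuej/ is unchanged.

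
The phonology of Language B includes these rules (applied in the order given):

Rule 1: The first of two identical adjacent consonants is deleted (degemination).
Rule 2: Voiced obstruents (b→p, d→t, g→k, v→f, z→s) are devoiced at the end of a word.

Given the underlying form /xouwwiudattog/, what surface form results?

Rule 1 (degemination): /ww/ is a geminate; the first /w/ deletes. /tt/ is a geminate; the first /t/ deletes. /xouwwiudattog/ → xouwiudatog.
Rule 2 (final devoicing): /g/ is a voiced obstruent in word-final position, so it devoices to [k]. /xouwiudatog/ → xouwiudatok.

xouwiudatok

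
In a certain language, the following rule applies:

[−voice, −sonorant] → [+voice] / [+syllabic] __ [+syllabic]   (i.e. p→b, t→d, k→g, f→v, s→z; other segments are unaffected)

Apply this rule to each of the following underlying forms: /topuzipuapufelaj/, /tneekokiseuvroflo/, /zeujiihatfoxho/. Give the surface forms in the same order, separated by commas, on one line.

tobuzibuabuvelaj, tneegogizeuvroflo, zeujiihatfoxho

/topuzipuapufelaj/: /p/ is a voiceless obstruent between vowels /o/ and /u/, so it voices to [b]. /p/ is a voiceless obstruent between vowels /i/ and /u/, so it voices to [b]. /p/ is a voiceless obstruent between vowels /a/ and /u/, so it voices to [b]. /f/ is a voiceless obstruent between vowels /u/ and /e/, so it voices to [v]. → [tobuzibuabuvelaj].
/tneekokiseuvroflo/: /k/ is a voiceless obstruent between vowels /e/ and /o/, so it voices to [g]. /k/ is a voiceless obstruent between vowels /o/ and /i/, so it voices to [g]. /s/ is a voiceless obstruent between vowels /i/ and /e/, so it voices to [z]. → [tneegogizeuvroflo].
/zeujiihatfoxho/: the rule's environment is not met; surfaces unchanged as [zeujiihatfoxho].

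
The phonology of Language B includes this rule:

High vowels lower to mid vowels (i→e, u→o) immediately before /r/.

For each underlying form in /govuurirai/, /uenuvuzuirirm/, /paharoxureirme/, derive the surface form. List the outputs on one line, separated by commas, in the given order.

govuorerai, uenuvuzuererm, paharoxoreerme

/govuurirai/: /u/ is a high vowel immediately before /r/, so it lowers to [o]. /i/ is a high vowel immediately before /r/, so it lowers to [e]. → [govuorerai].
/uenuvuzuirirm/: /i/ is a high vowel immediately before /r/, so it lowers to [e]. /i/ is a high vowel immediately before /r/, so it lowers to [e]. → [uenuvuzuererm].
/paharoxureirme/: /u/ is a high vowel immediately before /r/, so it lowers to [o]. /i/ is a high vowel immediately before /r/, so it lowers to [e]. → [paharoxoreerme].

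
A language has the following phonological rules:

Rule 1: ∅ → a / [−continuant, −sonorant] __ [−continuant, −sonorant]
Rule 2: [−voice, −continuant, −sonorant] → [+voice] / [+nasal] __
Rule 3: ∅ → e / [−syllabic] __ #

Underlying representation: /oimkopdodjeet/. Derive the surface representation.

Rule 1 (stop-cluster a-epenthesis): /p/ and /d/ form a stop–stop cluster, so [a] is inserted between them. /oimkopdodjeet/ → oimkopadodjeet.
Rule 2 (post-nasal voicing): /k/ is a voiceless stop immediately after the nasal /m/, so it voices to [g]. /oimkopadodjeet/ → oimgopadodjeet.
Rule 3 (final e-epenthesis): the form ends in the consonant /t/, so [e] is inserted word-finally. /oimgopadodjeet/ → oimgopadodjeete.

oimgopadodjeete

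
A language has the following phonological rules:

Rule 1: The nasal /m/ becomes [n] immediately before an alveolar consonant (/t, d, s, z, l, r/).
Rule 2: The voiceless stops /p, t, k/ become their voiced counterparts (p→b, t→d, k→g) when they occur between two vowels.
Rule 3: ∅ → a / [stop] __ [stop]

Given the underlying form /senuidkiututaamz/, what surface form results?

senuidakiududaanz

Rule 1 (nasal place assimilation): /m/ precedes the alveolar consonant /z/, so it assimilates in place to [n]. /senuidkiututaamz/ → senuidkiututaanz.
Rule 2 (intervocalic voicing): /t/ is a voiceless stop between vowels /u/ and /u/, so it voices to [d]. /t/ is a voiceless stop between vowels /u/ and /a/, so it voices to [d]. /senuidkiututaanz/ → senuidkiududaanz.
Rule 3 (stop-cluster a-epenthesis): /d/ and /k/ form a stop–stop cluster, so [a] is inserted between them. /senuidkiududaanz/ → senuidakiududaanz.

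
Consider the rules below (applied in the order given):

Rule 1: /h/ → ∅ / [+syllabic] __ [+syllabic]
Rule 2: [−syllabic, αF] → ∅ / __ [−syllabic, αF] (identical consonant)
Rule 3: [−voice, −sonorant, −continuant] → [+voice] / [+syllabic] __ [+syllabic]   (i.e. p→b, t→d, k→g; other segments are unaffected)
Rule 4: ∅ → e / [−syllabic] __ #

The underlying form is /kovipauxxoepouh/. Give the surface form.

Rule 1 (intervocalic h-deletion): no segment meets the environment; /kovipauxxoepouh/ is unchanged.
Rule 2 (degemination): /xx/ is a geminate; the first /x/ deletes. /kovipauxxoepouh/ → kovipauxoepouh.
Rule 3 (intervocalic voicing): /p/ is a voiceless stop between vowels /i/ and /a/, so it voices to [b]. /p/ is a voiceless stop between vowels /e/ and /o/, so it voices to [b]. /kovipauxoepouh/ → kovibauxoebouh.
Rule 4 (final e-epenthesis): the form ends in the consonant /h/, so [e] is inserted word-finally. /kovibauxoebouh/ → kovibauxoebouhe.

kovibauxoebouhe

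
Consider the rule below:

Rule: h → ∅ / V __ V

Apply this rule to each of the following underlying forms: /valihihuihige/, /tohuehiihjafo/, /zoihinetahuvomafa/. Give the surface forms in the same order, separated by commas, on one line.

/valihihuihige/: /h/ occurs between vowels /i/ and /i/, so it deletes. /h/ occurs between vowels /i/ and /u/, so it deletes. /h/ occurs between vowels /i/ and /i/, so it deletes. → [valiiuiige].
/tohuehiihjafo/: /h/ occurs between vowels /o/ and /u/, so it deletes. /h/ occurs between vowels /e/ and /i/, so it deletes. → [toueiihjafo].
/zoihinetahuvomafa/: /h/ occurs between vowels /i/ and /i/, so it deletes. /h/ occurs between vowels /a/ and /u/, so it deletes. → [zoiinetauvomafa].

valiiuiige, toueiihjafo, zoiinetauvomafa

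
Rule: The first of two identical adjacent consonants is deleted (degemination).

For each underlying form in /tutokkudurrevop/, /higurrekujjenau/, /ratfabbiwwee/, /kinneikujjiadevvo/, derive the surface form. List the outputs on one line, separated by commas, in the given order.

tutokudurevop, higurekujenau, ratfabiwee, kineikujiadevo

/tutokkudurrevop/: /kk/ is a geminate; the first /k/ deletes. /rr/ is a geminate; the first /r/ deletes. → [tutokudurevop].
/higurrekujjenau/: /rr/ is a geminate; the first /r/ deletes. /jj/ is a geminate; the first /j/ deletes. → [higurekujenau].
/ratfabbiwwee/: /bb/ is a geminate; the first /b/ deletes. /ww/ is a geminate; the first /w/ deletes. → [ratfabiwee].
/kinneikujjiadevvo/: /nn/ is a geminate; the first /n/ deletes. /jj/ is a geminate; the first /j/ deletes. /vv/ is a geminate; the first /v/ deletes. → [kineikujiadevo].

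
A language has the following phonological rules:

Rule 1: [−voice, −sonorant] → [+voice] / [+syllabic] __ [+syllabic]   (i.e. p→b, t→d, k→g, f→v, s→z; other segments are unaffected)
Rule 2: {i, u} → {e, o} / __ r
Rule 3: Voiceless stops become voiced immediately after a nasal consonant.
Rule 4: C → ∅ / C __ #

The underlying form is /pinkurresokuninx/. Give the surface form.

Rule 1 (intervocalic voicing): /s/ is a voiceless obstruent between vowels /e/ and /o/, so it voices to [z]. /k/ is a voiceless obstruent between vowels /o/ and /u/, so it voices to [g]. /pinkurresokuninx/ → pinkurrezoguninx.
Rule 2 (pre-rhotic lowering): /u/ is a high vowel immediately before /r/, so it lowers to [o]. /pinkurrezoguninx/ → pinkorrezoguninx.
Rule 3 (post-nasal voicing): /k/ is a voiceless stop immediately after the nasal /n/, so it voices to [g]. /pinkorrezoguninx/ → pingorrezoguninx.
Rule 4 (final cluster simplification): /x/ is the second consonant of a word-final cluster /nx/, so it deletes. /pingorrezoguninx/ → pingorrezogunin.

pingorrezogunin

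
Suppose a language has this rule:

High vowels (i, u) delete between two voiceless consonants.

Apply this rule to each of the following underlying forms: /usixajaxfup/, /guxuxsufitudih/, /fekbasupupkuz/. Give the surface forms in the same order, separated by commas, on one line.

usxajaxfp, guxxsftudih, fekbasppkuz

/usixajaxfup/: /i/ is a high vowel flanked by voiceless consonants /s/ and /x/, so it deletes. /u/ is a high vowel flanked by voiceless consonants /f/ and /p/, so it deletes. → [usxajaxfp].
/guxuxsufitudih/: /u/ is a high vowel flanked by voiceless consonants /x/ and /x/, so it deletes. /u/ is a high vowel flanked by voiceless consonants /s/ and /f/, so it deletes. /i/ is a high vowel flanked by voiceless consonants /f/ and /t/, so it deletes. → [guxxsftudih].
/fekbasupupkuz/: /u/ is a high vowel flanked by voiceless consonants /s/ and /p/, so it deletes. /u/ is a high vowel flanked by voiceless consonants /p/ and /p/, so it deletes. → [fekbasppkuz].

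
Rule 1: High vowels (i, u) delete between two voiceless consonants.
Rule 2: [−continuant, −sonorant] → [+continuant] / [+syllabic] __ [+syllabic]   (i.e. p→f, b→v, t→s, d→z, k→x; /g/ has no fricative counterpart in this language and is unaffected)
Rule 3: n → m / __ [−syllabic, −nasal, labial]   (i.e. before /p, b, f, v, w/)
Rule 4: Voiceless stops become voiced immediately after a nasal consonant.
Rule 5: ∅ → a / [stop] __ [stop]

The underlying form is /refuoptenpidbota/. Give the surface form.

refuopatembidabosa

Rule 1 (high vowel syncope): no segment meets the environment; /refuoptenpidbota/ is unchanged.
Rule 2 (intervocalic spirantization): /t/ is a stop between vowels /o/ and /a/, so it spirantizes to the fricative [s]. /refuoptenpidbota/ → refuoptenpidbosa.
Rule 3 (nasal place assimilation): /n/ precedes the labial consonant /p/, so it assimilates in place to [m]. /refuoptenpidbosa/ → refuoptempidbosa.
Rule 4 (post-nasal voicing): /p/ is a voiceless stop immediately after the nasal /m/, so it voices to [b]. /refuoptempidbosa/ → refuoptembidbosa.
Rule 5 (stop-cluster a-epenthesis): /p/ and /t/ form a stop–stop cluster, so [a] is inserted between them. /d/ and /b/ form a stop–stop cluster, so [a] is inserted between them. /refuoptembidbosa/ → refuopatembidabosa.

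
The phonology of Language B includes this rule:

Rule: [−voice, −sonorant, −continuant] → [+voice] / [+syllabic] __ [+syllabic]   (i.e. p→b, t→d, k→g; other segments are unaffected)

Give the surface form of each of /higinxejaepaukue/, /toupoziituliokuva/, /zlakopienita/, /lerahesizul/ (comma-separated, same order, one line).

higinxejaebaugue, touboziidulioguva, zlagobienida, lerahesizul

/higinxejaepaukue/: /p/ is a voiceless stop between vowels /e/ and /a/, so it voices to [b]. /k/ is a voiceless stop between vowels /u/ and /u/, so it voices to [g]. → [higinxejaebaugue].
/toupoziituliokuva/: /p/ is a voiceless stop between vowels /u/ and /o/, so it voices to [b]. /t/ is a voiceless stop between vowels /i/ and /u/, so it voices to [d]. /k/ is a voiceless stop between vowels /o/ and /u/, so it voices to [g]. → [touboziidulioguva].
/zlakopienita/: /k/ is a voiceless stop between vowels /a/ and /o/, so it voices to [g]. /p/ is a voiceless stop between vowels /o/ and /i/, so it voices to [b]. /t/ is a voiceless stop between vowels /i/ and /a/, so it voices to [d]. → [zlagobienida].
/lerahesizul/: the rule's environment is not met; surfaces unchanged as [lerahesizul].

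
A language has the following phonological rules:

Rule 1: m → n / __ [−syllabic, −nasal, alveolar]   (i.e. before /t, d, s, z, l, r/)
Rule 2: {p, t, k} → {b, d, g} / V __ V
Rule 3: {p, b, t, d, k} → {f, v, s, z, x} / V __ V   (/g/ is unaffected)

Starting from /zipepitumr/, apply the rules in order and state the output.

Rule 1 (nasal place assimilation): /m/ precedes the alveolar consonant /r/, so it assimilates in place to [n]. /zipepitumr/ → zipepitunr.
Rule 2 (intervocalic voicing): /p/ is a voiceless stop between vowels /i/ and /e/, so it voices to [b]. /p/ is a voiceless stop between vowels /e/ and /i/, so it voices to [b]. /t/ is a voiceless stop between vowels /i/ and /u/, so it voices to [d]. /zipepitunr/ → zibebidunr.
Rule 3 (intervocalic spirantization): /b/ is a stop between vowels /i/ and /e/, so it spirantizes to the fricative [v]. /b/ is a stop between vowels /e/ and /i/, so it spirantizes to the fricative [v]. /d/ is a stop between vowels /i/ and /u/, so it spirantizes to the fricative [z]. /zibebidunr/ → zivevizunr.

zivevizunr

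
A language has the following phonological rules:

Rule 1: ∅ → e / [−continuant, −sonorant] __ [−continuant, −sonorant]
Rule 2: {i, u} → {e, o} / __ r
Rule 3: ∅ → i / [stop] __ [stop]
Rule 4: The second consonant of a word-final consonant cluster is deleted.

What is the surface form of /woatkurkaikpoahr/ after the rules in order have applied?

Rule 1 (stop-cluster e-epenthesis): /t/ and /k/ form a stop–stop cluster, so [e] is inserted between them. /k/ and /p/ form a stop–stop cluster, so [e] is inserted between them. /woatkurkaikpoahr/ → woatekurkaikepoahr.
Rule 2 (pre-rhotic lowering): /u/ is a high vowel immediately before /r/, so it lowers to [o]. /woatekurkaikepoahr/ → woatekorkaikepoahr.
Rule 3 (stop-cluster i-epenthesis): no segment meets the environment; /woatekorkaikepoahr/ is unchanged.
Rule 4 (final cluster simplification): /r/ is the second consonant of a word-final cluster /hr/, so it deletes. /woatekorkaikepoahr/ → woatekorkaikepoah.

woatekorkaikepoah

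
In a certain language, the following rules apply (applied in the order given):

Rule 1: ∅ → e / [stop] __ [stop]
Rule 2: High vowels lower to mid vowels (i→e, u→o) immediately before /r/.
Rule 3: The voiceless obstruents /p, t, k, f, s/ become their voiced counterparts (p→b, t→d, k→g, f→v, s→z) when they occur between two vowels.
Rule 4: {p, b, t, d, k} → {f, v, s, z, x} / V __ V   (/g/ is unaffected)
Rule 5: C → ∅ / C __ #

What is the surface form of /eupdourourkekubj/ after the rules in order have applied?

euvezooroorkegub

Rule 1 (stop-cluster e-epenthesis): /p/ and /d/ form a stop–stop cluster, so [e] is inserted between them. /eupdourourkekubj/ → eupedourourkekubj.
Rule 2 (pre-rhotic lowering): /u/ is a high vowel immediately before /r/, so it lowers to [o]. /u/ is a high vowel immediately before /r/, so it lowers to [o]. /eupedourourkekubj/ → eupedooroorkekubj.
Rule 3 (intervocalic voicing): /p/ is a voiceless obstruent between vowels /u/ and /e/, so it voices to [b]. /k/ is a voiceless obstruent between vowels /e/ and /u/, so it voices to [g]. /eupedooroorkekubj/ → eubedooroorkegubj.
Rule 4 (intervocalic spirantization): /b/ is a stop between vowels /u/ and /e/, so it spirantizes to the fricative [v]. /d/ is a stop between vowels /e/ and /o/, so it spirantizes to the fricative [z]. /eubedooroorkegubj/ → euvezooroorkegubj.
Rule 5 (final cluster simplification): /j/ is the second consonant of a word-final cluster /bj/, so it deletes. /euvezooroorkegubj/ → euvezooroorkegub.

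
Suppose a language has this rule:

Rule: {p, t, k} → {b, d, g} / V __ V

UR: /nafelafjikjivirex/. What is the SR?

No segment of /nafelafjikjivirex/ meets the structural description of the rule, so the form surfaces unchanged.

nafelafjikjivirex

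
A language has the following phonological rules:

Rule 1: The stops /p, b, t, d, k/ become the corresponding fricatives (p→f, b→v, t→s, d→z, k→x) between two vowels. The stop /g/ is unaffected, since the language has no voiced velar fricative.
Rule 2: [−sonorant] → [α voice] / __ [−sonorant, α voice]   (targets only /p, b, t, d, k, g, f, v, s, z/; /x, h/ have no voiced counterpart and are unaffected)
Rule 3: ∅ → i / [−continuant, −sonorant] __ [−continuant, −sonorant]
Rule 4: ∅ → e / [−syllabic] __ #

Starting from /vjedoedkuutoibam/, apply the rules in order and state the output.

vjezoetikuusoivame

Rule 1 (intervocalic spirantization): /d/ is a stop between vowels /e/ and /o/, so it spirantizes to the fricative [z]. /t/ is a stop between vowels /u/ and /o/, so it spirantizes to the fricative [s]. /b/ is a stop between vowels /i/ and /a/, so it spirantizes to the fricative [v]. /vjedoedkuutoibam/ → vjezoedkuusoivam.
Rule 2 (regressive voicing assimilation): /d/ precedes the voiceless obstruent /k/, so it devoices to [t] by assimilation. /vjezoedkuusoivam/ → vjezoetkuusoivam.
Rule 3 (stop-cluster i-epenthesis): /t/ and /k/ form a stop–stop cluster, so [i] is inserted between them. /vjezoetkuusoivam/ → vjezoetikuusoivam.
Rule 4 (final e-epenthesis): the form ends in the consonant /m/, so [e] is inserted word-finally. /vjezoetikuusoivam/ → vjezoetikuusoivame.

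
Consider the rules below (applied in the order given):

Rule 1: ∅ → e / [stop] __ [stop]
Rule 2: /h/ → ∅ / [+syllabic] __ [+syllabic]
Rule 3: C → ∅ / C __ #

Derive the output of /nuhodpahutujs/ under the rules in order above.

Rule 1 (stop-cluster e-epenthesis): /d/ and /p/ form a stop–stop cluster, so [e] is inserted between them. /nuhodpahutujs/ → nuhodepahutujs.
Rule 2 (intervocalic h-deletion): /h/ occurs between vowels /u/ and /o/, so it deletes. /h/ occurs between vowels /a/ and /u/, so it deletes. /nuhodepahutujs/ → nuodepautujs.
Rule 3 (final cluster simplification): /s/ is the second consonant of a word-final cluster /js/, so it deletes. /nuodepautujs/ → nuodepautuj.

nuodepautuj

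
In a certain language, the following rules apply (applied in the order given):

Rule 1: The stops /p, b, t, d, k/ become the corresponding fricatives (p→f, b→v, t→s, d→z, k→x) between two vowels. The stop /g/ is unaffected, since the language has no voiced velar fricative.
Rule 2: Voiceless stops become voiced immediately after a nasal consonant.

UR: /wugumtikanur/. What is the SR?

Rule 1 (intervocalic spirantization): /k/ is a stop between vowels /i/ and /a/, so it spirantizes to the fricative [x]. /wugumtikanur/ → wugumtixanur.
Rule 2 (post-nasal voicing): /t/ is a voiceless stop immediately after the nasal /m/, so it voices to [d]. /wugumtixanur/ → wugumdixanur.

wugumdixanur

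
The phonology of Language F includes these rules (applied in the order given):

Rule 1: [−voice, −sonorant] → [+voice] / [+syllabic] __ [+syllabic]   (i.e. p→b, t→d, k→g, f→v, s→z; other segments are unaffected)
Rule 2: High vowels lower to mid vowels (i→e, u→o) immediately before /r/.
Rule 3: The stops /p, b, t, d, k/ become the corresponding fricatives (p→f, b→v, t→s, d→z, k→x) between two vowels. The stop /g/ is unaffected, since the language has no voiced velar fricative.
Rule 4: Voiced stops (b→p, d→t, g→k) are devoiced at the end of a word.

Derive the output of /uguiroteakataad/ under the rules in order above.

Rule 1 (intervocalic voicing): /t/ is a voiceless obstruent between vowels /o/ and /e/, so it voices to [d]. /k/ is a voiceless obstruent between vowels /a/ and /a/, so it voices to [g]. /t/ is a voiceless obstruent between vowels /a/ and /a/, so it voices to [d]. /uguiroteakataad/ → uguirodeagadaad.
Rule 2 (pre-rhotic lowering): /i/ is a high vowel immediately before /r/, so it lowers to [e]. /uguirodeagadaad/ → uguerodeagadaad.
Rule 3 (intervocalic spirantization): /d/ is a stop between vowels /o/ and /e/, so it spirantizes to the fricative [z]. /d/ is a stop between vowels /a/ and /a/, so it spirantizes to the fricative [z]. /uguerodeagadaad/ → uguerozeagazaad.
Rule 4 (final devoicing): /d/ is a voiced stop in word-final position, so it devoices to [t]. /uguerozeagazaad/ → uguerozeagazaat.

uguerozeagazaat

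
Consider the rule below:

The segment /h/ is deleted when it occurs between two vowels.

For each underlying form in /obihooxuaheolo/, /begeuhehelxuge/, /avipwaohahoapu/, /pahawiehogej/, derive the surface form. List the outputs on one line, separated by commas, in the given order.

/obihooxuaheolo/: /h/ occurs between vowels /i/ and /o/, so it deletes. /h/ occurs between vowels /a/ and /e/, so it deletes. → [obiooxuaeolo].
/begeuhehelxuge/: /h/ occurs between vowels /u/ and /e/, so it deletes. /h/ occurs between vowels /e/ and /e/, so it deletes. → [begeueelxuge].
/avipwaohahoapu/: /h/ occurs between vowels /o/ and /a/, so it deletes. /h/ occurs between vowels /a/ and /o/, so it deletes. → [avipwaoaoapu].
/pahawiehogej/: /h/ occurs between vowels /a/ and /a/, so it deletes. /h/ occurs between vowels /e/ and /o/, so it deletes. → [paawieogej].

obiooxuaeolo, begeueelxuge, avipwaoaoapu, paawieogej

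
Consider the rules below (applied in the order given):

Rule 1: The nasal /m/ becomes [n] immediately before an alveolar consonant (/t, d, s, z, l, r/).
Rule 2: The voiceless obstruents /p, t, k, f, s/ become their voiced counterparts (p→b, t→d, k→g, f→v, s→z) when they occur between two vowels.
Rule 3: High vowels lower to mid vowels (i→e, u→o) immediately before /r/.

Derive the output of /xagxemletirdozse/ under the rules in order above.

Rule 1 (nasal place assimilation): /m/ precedes the alveolar consonant /l/, so it assimilates in place to [n]. /xagxemletirdozse/ → xagxenletirdozse.
Rule 2 (intervocalic voicing): /t/ is a voiceless obstruent between vowels /e/ and /i/, so it voices to [d]. /xagxenletirdozse/ → xagxenledirdozse.
Rule 3 (pre-rhotic lowering): /i/ is a high vowel immediately before /r/, so it lowers to [e]. /xagxenledirdozse/ → xagxenlederdozse.

xagxenlederdozse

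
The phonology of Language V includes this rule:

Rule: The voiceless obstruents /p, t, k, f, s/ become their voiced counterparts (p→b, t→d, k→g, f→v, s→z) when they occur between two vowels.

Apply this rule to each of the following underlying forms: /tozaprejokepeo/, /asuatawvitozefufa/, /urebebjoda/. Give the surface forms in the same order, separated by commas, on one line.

tozaprejogebeo, azuadawvidozevuva, urebebjoda

/tozaprejokepeo/: /k/ is a voiceless obstruent between vowels /o/ and /e/, so it voices to [g]. /p/ is a voiceless obstruent between vowels /e/ and /e/, so it voices to [b]. → [tozaprejogebeo].
/asuatawvitozefufa/: /s/ is a voiceless obstruent between vowels /a/ and /u/, so it voices to [z]. /t/ is a voiceless obstruent between vowels /a/ and /a/, so it voices to [d]. /t/ is a voiceless obstruent between vowels /i/ and /o/, so it voices to [d]. /f/ is a voiceless obstruent between vowels /e/ and /u/, so it voices to [v]. /f/ is a voiceless obstruent between vowels /u/ and /a/, so it voices to [v]. → [azuadawvidozevuva].
/urebebjoda/: the rule's environment is not met; surfaces unchanged as [urebebjoda].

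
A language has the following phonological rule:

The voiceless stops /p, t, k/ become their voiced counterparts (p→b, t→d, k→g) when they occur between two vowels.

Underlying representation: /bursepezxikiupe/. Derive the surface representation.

/p/ is a voiceless stop between vowels /e/ and /e/, so it voices to [b].
/k/ is a voiceless stop between vowels /i/ and /i/, so it voices to [g].
/p/ is a voiceless stop between vowels /u/ and /e/, so it voices to [b].
Surface form: [bursebezxigiube].

bursebezxigiube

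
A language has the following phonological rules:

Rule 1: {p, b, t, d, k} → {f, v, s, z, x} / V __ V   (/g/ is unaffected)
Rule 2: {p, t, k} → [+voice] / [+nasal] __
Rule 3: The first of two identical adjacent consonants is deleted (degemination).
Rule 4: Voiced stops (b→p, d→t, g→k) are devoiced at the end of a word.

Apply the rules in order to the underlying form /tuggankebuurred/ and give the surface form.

tugangevuuret

Rule 1 (intervocalic spirantization): /b/ is a stop between vowels /e/ and /u/, so it spirantizes to the fricative [v]. /tuggankebuurred/ → tuggankevuurred.
Rule 2 (post-nasal voicing): /k/ is a voiceless stop immediately after the nasal /n/, so it voices to [g]. /tuggankevuurred/ → tuggangevuurred.
Rule 3 (degemination): /gg/ is a geminate; the first /g/ deletes. /rr/ is a geminate; the first /r/ deletes. /tuggangevuurred/ → tugangevuured.
Rule 4 (final devoicing): /d/ is a voiced stop in word-final position, so it devoices to [t]. /tugangevuured/ → tugangevuuret.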